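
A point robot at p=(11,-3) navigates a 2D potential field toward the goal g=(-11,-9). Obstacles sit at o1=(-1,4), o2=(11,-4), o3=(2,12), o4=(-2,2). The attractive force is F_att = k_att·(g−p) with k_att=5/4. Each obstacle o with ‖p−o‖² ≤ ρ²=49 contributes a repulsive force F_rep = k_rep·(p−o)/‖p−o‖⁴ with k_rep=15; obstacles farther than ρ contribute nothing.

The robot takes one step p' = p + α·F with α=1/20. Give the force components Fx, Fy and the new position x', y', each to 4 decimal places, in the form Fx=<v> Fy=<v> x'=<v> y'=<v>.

F_att = 5/4·(g−p) = 5/4·(-22,-6) = (-27.5000,-7.5000)
o1: d²=193 > ρ²=49 → inactive
o2: d²=1 ≤ ρ²=49; F_rep = 15·(0,1)/1² = (0.0000,15.0000)
o3: d²=306 > ρ²=49 → inactive
o4: d²=194 > ρ²=49 → inactive
F = F_att + ΣF_rep = (-27.5000,7.5000)
p' = p + 1/20·F = (9.6250,-2.6250)

Fx=-27.5000 Fy=7.5000 x'=9.6250 y'=-2.6250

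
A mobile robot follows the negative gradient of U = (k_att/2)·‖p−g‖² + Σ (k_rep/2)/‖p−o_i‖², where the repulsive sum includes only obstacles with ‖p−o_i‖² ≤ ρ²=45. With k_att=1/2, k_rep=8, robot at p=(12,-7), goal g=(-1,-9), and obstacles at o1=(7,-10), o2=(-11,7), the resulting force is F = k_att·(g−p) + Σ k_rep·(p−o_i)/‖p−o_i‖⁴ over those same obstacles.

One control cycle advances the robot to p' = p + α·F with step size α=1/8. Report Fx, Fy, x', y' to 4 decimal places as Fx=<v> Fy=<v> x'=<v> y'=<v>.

Fx=-6.4654 Fy=-0.9792 x'=11.1918 y'=-7.1224

F_att = 1/2·(g−p) = 1/2·(-13,-2) = (-6.5000,-1.0000)
o1: d²=34 ≤ ρ²=45; F_rep = 8·(5,3)/34² = (0.0346,0.0208)
o2: d²=725 > ρ²=45 → inactive
F = F_att + ΣF_rep = (-6.4654,-0.9792)
p' = p + 1/8·F = (11.1918,-7.1224)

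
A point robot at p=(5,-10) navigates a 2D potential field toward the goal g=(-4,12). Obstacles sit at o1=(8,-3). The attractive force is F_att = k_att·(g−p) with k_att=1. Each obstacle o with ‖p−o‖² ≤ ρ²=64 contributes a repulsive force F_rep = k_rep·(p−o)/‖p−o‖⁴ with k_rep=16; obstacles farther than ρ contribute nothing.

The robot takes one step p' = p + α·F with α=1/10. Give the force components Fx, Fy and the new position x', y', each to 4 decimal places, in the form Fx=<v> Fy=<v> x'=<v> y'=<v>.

Fx=-9.0143 Fy=21.9667 x'=4.0986 y'=-7.8033

F_att = 1·(g−p) = 1·(-9,22) = (-9.0000,22.0000)
o1: d²=58 ≤ ρ²=64; F_rep = 16·(-3,-7)/58² = (-0.0143,-0.0333)
F = F_att + ΣF_rep = (-9.0143,21.9667)
p' = p + 1/10·F = (4.0986,-7.8033)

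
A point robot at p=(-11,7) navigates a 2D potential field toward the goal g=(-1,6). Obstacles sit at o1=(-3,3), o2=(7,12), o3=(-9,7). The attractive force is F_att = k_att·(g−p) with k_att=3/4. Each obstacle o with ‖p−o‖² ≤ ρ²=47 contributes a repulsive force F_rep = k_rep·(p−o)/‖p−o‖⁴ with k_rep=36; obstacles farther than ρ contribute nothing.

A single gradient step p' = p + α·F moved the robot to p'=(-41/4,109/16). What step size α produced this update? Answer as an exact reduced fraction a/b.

α = 1/4

F_att = 3/4·(g−p) = 3/4·(10,-1) = (7.5000,-0.7500)
o1: d²=80 > ρ²=47 → inactive
o2: d²=349 > ρ²=47 → inactive
o3: d²=4 ≤ ρ²=47; F_rep = 36·(-2,0)/4² = (-4.5000,0.0000)
F = F_att + ΣF_rep = (3.0000,-0.7500)
Δp = p'−p = (0.7500,-0.1875); α = Δx/Fx = (3/4) / (3) = 1/4
check: Δy/Fy = (-3/16) / (-3/4) = 1/4 ✓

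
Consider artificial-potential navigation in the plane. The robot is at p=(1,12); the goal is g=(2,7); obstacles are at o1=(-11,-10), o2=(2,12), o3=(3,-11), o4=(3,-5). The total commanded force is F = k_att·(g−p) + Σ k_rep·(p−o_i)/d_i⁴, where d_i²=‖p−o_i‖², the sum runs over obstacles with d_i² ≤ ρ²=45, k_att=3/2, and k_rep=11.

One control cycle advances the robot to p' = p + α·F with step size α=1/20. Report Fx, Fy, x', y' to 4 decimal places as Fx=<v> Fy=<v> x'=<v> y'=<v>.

F_att = 3/2·(g−p) = 3/2·(1,-5) = (1.5000,-7.5000)
o1: d²=628 > ρ²=45 → inactive
o2: d²=1 ≤ ρ²=45; F_rep = 11·(-1,0)/1² = (-11.0000,0.0000)
o3: d²=533 > ρ²=45 → inactive
o4: d²=293 > ρ²=45 → inactive
F = F_att + ΣF_rep = (-9.5000,-7.5000)
p' = p + 1/20·F = (0.5250,11.6250)

Fx=-9.5000 Fy=-7.5000 x'=0.5250 y'=11.6250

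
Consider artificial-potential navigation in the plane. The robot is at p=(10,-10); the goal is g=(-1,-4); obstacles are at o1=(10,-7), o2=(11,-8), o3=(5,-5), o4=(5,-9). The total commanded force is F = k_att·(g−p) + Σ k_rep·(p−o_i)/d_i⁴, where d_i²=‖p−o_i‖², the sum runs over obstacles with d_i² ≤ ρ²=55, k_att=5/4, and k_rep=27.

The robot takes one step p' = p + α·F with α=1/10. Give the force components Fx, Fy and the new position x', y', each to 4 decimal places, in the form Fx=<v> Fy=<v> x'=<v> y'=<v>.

F_att = 5/4·(g−p) = 5/4·(-11,6) = (-13.7500,7.5000)
o1: d²=9 ≤ ρ²=55; F_rep = 27·(0,-3)/9² = (0.0000,-1.0000)
o2: d²=5 ≤ ρ²=55; F_rep = 27·(-1,-2)/5² = (-1.0800,-2.1600)
o3: d²=50 ≤ ρ²=55; F_rep = 27·(5,-5)/50² = (0.0540,-0.0540)
o4: d²=26 ≤ ρ²=55; F_rep = 27·(5,-1)/26² = (0.1997,-0.0399)
F = F_att + ΣF_rep = (-14.5763,4.2461)
p' = p + 1/10·F = (8.5424,-9.5754)

Fx=-14.5763 Fy=4.2461 x'=8.5424 y'=-9.5754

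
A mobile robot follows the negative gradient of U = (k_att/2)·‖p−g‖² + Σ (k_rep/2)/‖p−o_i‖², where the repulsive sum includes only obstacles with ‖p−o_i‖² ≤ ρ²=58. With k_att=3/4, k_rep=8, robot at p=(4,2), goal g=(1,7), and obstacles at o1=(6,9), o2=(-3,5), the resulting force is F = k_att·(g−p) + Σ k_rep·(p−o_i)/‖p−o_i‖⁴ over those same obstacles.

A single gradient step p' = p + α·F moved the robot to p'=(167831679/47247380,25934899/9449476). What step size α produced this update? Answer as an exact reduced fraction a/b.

F_att = 3/4·(g−p) = 3/4·(-3,5) = (-2.2500,3.7500)
o1: d²=53 ≤ ρ²=58; F_rep = 8·(-2,-7)/53² = (-0.0057,-0.0199)
o2: d²=58 ≤ ρ²=58; F_rep = 8·(7,-3)/58² = (0.0166,-0.0071)
F = F_att + ΣF_rep = (-2.2390,3.7229)
Δp = p'−p = (-0.4478,0.7446); α = Δx/Fx = (-21157841/47247380) / (-21157841/9449476) = 1/5
check: Δy/Fy = (7035947/9449476) / (35179735/9449476) = 1/5 ✓

α = 1/5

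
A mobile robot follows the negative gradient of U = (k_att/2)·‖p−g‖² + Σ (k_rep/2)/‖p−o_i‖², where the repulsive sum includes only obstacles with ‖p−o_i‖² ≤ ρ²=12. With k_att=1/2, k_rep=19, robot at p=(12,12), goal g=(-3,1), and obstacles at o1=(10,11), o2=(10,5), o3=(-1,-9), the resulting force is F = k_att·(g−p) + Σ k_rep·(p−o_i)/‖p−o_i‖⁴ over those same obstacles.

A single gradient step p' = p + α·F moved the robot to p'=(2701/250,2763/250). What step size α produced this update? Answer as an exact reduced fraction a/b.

α = 1/5

F_att = 1/2·(g−p) = 1/2·(-15,-11) = (-7.5000,-5.5000)
o1: d²=5 ≤ ρ²=12; F_rep = 19·(2,1)/5² = (1.5200,0.7600)
o2: d²=53 > ρ²=12 → inactive
o3: d²=610 > ρ²=12 → inactive
F = F_att + ΣF_rep = (-5.9800,-4.7400)
Δp = p'−p = (-1.1960,-0.9480); α = Δx/Fx = (-299/250) / (-299/50) = 1/5
check: Δy/Fy = (-237/250) / (-237/50) = 1/5 ✓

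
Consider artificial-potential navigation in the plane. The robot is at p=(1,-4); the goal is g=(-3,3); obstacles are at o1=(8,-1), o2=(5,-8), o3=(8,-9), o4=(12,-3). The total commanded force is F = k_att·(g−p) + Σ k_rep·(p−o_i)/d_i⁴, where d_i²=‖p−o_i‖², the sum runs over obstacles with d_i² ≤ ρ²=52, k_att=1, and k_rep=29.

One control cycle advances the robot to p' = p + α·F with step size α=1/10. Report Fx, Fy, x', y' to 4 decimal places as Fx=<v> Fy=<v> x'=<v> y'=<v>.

Fx=-4.1133 Fy=7.1133 x'=0.5887 y'=-3.2887

F_att = 1·(g−p) = 1·(-4,7) = (-4.0000,7.0000)
o1: d²=58 > ρ²=52 → inactive
o2: d²=32 ≤ ρ²=52; F_rep = 29·(-4,4)/32² = (-0.1133,0.1133)
o3: d²=74 > ρ²=52 → inactive
o4: d²=122 > ρ²=52 → inactive
F = F_att + ΣF_rep = (-4.1133,7.1133)
p' = p + 1/10·F = (0.5887,-3.2887)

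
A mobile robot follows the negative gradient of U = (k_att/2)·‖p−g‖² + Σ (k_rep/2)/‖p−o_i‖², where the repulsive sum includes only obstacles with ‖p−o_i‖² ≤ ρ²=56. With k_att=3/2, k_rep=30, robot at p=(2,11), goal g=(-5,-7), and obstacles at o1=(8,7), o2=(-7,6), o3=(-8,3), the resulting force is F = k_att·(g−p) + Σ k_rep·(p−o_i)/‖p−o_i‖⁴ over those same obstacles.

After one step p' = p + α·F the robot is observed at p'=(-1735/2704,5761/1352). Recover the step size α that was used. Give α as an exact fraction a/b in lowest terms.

α = 1/4

F_att = 3/2·(g−p) = 3/2·(-7,-18) = (-10.5000,-27.0000)
o1: d²=52 ≤ ρ²=56; F_rep = 30·(-6,4)/52² = (-0.0666,0.0444)
o2: d²=106 > ρ²=56 → inactive
o3: d²=164 > ρ²=56 → inactive
F = F_att + ΣF_rep = (-10.5666,-26.9556)
Δp = p'−p = (-2.6416,-6.7389); α = Δx/Fx = (-7143/2704) / (-7143/676) = 1/4
check: Δy/Fy = (-9111/1352) / (-9111/338) = 1/4 ✓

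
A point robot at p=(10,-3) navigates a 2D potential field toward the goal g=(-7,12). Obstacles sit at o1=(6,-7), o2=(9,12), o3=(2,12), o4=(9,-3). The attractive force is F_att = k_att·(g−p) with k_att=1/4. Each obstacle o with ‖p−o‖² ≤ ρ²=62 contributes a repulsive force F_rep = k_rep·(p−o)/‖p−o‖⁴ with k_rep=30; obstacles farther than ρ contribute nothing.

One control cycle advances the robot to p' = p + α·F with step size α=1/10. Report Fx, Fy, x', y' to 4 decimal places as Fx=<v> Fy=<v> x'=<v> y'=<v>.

F_att = 1/4·(g−p) = 1/4·(-17,15) = (-4.2500,3.7500)
o1: d²=32 ≤ ρ²=62; F_rep = 30·(4,4)/32² = (0.1172,0.1172)
o2: d²=226 > ρ²=62 → inactive
o3: d²=289 > ρ²=62 → inactive
o4: d²=1 ≤ ρ²=62; F_rep = 30·(1,0)/1² = (30.0000,0.0000)
F = F_att + ΣF_rep = (25.8672,3.8672)
p' = p + 1/10·F = (12.5867,-2.6133)

Fx=25.8672 Fy=3.8672 x'=12.5867 y'=-2.6133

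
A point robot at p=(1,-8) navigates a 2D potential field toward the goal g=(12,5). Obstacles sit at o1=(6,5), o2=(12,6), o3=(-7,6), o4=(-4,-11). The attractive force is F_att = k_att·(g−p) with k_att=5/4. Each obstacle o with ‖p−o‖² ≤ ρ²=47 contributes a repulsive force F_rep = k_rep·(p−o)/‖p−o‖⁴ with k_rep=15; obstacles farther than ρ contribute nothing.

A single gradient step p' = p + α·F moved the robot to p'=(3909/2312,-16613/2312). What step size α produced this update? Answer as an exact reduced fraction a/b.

F_att = 5/4·(g−p) = 5/4·(11,13) = (13.7500,16.2500)
o1: d²=194 > ρ²=47 → inactive
o2: d²=317 > ρ²=47 → inactive
o3: d²=260 > ρ²=47 → inactive
o4: d²=34 ≤ ρ²=47; F_rep = 15·(5,3)/34² = (0.0649,0.0389)
F = F_att + ΣF_rep = (13.8149,16.2889)
Δp = p'−p = (0.6907,0.8144); α = Δx/Fx = (1597/2312) / (7985/578) = 1/20
check: Δy/Fy = (1883/2312) / (9415/578) = 1/20 ✓

α = 1/20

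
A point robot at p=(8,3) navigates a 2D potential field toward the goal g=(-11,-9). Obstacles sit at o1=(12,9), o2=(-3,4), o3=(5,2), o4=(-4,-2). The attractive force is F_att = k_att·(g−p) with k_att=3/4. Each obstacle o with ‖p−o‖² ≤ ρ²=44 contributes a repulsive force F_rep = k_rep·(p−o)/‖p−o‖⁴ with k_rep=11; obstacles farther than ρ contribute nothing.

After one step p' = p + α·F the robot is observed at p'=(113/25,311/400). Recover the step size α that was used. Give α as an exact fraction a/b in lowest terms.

F_att = 3/4·(g−p) = 3/4·(-19,-12) = (-14.2500,-9.0000)
o1: d²=52 > ρ²=44 → inactive
o2: d²=122 > ρ²=44 → inactive
o3: d²=10 ≤ ρ²=44; F_rep = 11·(3,1)/10² = (0.3300,0.1100)
o4: d²=169 > ρ²=44 → inactive
F = F_att + ΣF_rep = (-13.9200,-8.8900)
Δp = p'−p = (-3.4800,-2.2225); α = Δx/Fx = (-87/25) / (-348/25) = 1/4
check: Δy/Fy = (-889/400) / (-889/100) = 1/4 ✓

α = 1/4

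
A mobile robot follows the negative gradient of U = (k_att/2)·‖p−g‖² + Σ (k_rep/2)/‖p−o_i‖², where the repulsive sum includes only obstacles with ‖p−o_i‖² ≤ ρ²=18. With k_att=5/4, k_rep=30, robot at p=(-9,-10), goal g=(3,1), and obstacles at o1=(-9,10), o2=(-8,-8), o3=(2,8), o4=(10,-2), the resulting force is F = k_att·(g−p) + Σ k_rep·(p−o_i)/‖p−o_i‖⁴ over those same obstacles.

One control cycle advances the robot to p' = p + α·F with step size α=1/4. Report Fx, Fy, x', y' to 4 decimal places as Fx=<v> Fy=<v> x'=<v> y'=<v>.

Fx=13.8000 Fy=11.3500 x'=-5.5500 y'=-7.1625

F_att = 5/4·(g−p) = 5/4·(12,11) = (15.0000,13.7500)
o1: d²=400 > ρ²=18 → inactive
o2: d²=5 ≤ ρ²=18; F_rep = 30·(-1,-2)/5² = (-1.2000,-2.4000)
o3: d²=445 > ρ²=18 → inactive
o4: d²=425 > ρ²=18 → inactive
F = F_att + ΣF_rep = (13.8000,11.3500)
p' = p + 1/4·F = (-5.5500,-7.1625)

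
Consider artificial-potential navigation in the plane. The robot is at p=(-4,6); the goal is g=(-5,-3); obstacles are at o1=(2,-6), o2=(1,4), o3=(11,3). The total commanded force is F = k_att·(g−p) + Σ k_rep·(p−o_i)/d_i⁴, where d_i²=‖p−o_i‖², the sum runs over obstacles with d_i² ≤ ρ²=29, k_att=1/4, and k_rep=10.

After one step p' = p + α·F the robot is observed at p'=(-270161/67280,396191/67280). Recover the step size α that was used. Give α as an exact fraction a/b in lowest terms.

α = 1/20

F_att = 1/4·(g−p) = 1/4·(-1,-9) = (-0.2500,-2.2500)
o1: d²=180 > ρ²=29 → inactive
o2: d²=29 ≤ ρ²=29; F_rep = 10·(-5,2)/29² = (-0.0595,0.0238)
o3: d²=234 > ρ²=29 → inactive
F = F_att + ΣF_rep = (-0.3095,-2.2262)
Δp = p'−p = (-0.0155,-0.1113); α = Δx/Fx = (-1041/67280) / (-1041/3364) = 1/20
check: Δy/Fy = (-7489/67280) / (-7489/3364) = 1/20 ✓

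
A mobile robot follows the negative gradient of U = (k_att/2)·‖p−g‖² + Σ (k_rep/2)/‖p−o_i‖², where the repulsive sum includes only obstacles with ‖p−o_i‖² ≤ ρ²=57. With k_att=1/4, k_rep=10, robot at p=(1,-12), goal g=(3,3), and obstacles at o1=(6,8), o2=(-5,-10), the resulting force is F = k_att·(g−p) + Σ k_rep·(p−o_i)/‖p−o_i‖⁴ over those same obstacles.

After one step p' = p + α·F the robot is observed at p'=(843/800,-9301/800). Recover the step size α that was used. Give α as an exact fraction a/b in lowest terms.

F_att = 1/4·(g−p) = 1/4·(2,15) = (0.5000,3.7500)
o1: d²=425 > ρ²=57 → inactive
o2: d²=40 ≤ ρ²=57; F_rep = 10·(6,-2)/40² = (0.0375,-0.0125)
F = F_att + ΣF_rep = (0.5375,3.7375)
Δp = p'−p = (0.0537,0.3738); α = Δx/Fx = (43/800) / (43/80) = 1/10
check: Δy/Fy = (299/800) / (299/80) = 1/10 ✓

α = 1/10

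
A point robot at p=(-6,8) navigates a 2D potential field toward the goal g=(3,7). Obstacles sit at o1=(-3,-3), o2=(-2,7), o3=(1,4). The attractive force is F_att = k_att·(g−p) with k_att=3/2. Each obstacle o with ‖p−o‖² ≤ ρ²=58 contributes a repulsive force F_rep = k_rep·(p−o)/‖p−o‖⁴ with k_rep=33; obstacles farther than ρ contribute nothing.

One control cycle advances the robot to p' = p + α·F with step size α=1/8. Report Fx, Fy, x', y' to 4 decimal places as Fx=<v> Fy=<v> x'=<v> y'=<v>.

F_att = 3/2·(g−p) = 3/2·(9,-1) = (13.5000,-1.5000)
o1: d²=130 > ρ²=58 → inactive
o2: d²=17 ≤ ρ²=58; F_rep = 33·(-4,1)/17² = (-0.4567,0.1142)
o3: d²=65 > ρ²=58 → inactive
F = F_att + ΣF_rep = (13.0433,-1.3858)
p' = p + 1/8·F = (-4.3696,7.8268)

Fx=13.0433 Fy=-1.3858 x'=-4.3696 y'=7.8268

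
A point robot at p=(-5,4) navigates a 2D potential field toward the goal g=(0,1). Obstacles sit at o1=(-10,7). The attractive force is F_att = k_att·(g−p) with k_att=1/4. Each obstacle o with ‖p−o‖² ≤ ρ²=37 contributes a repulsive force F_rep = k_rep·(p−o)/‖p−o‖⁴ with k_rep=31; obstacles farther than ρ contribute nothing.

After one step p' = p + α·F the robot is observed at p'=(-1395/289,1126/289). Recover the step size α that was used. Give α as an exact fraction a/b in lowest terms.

F_att = 1/4·(g−p) = 1/4·(5,-3) = (1.2500,-0.7500)
o1: d²=34 ≤ ρ²=37; F_rep = 31·(5,-3)/34² = (0.1341,-0.0804)
F = F_att + ΣF_rep = (1.3841,-0.8304)
Δp = p'−p = (0.1730,-0.1038); α = Δx/Fx = (50/289) / (400/289) = 1/8
check: Δy/Fy = (-30/289) / (-240/289) = 1/8 ✓

α = 1/8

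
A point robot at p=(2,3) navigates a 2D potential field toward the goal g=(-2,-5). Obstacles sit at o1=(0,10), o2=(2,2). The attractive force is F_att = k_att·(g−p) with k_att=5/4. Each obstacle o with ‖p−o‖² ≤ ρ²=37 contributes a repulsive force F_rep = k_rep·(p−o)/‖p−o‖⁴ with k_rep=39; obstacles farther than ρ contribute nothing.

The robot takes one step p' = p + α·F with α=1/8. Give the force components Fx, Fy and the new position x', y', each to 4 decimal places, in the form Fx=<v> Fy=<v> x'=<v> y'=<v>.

F_att = 5/4·(g−p) = 5/4·(-4,-8) = (-5.0000,-10.0000)
o1: d²=53 > ρ²=37 → inactive
o2: d²=1 ≤ ρ²=37; F_rep = 39·(0,1)/1² = (0.0000,39.0000)
F = F_att + ΣF_rep = (-5.0000,29.0000)
p' = p + 1/8·F = (1.3750,6.6250)

Fx=-5.0000 Fy=29.0000 x'=1.3750 y'=6.6250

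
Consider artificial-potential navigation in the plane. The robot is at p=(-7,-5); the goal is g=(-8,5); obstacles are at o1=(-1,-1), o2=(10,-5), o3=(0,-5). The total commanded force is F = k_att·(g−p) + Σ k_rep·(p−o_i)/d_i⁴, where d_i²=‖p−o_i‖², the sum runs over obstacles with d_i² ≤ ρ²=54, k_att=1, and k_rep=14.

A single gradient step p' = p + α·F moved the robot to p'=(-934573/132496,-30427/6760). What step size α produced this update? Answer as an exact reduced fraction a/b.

α = 1/20

F_att = 1·(g−p) = 1·(-1,10) = (-1.0000,10.0000)
o1: d²=52 ≤ ρ²=54; F_rep = 14·(-6,-4)/52² = (-0.0311,-0.0207)
o2: d²=289 > ρ²=54 → inactive
o3: d²=49 ≤ ρ²=54; F_rep = 14·(-7,0)/49² = (-0.0408,0.0000)
F = F_att + ΣF_rep = (-1.0719,9.9793)
Δp = p'−p = (-0.0536,0.4990); α = Δx/Fx = (-7101/132496) / (-35505/33124) = 1/20
check: Δy/Fy = (3373/6760) / (3373/338) = 1/20 ✓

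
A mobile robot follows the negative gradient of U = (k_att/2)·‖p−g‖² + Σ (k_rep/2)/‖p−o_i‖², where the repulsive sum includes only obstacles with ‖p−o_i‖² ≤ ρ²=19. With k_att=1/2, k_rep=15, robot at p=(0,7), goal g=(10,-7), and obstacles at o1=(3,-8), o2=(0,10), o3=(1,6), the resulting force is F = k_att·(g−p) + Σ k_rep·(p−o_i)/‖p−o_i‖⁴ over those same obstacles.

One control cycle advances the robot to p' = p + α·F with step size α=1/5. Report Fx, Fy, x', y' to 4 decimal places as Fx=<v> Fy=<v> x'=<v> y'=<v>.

F_att = 1/2·(g−p) = 1/2·(10,-14) = (5.0000,-7.0000)
o1: d²=234 > ρ²=19 → inactive
o2: d²=9 ≤ ρ²=19; F_rep = 15·(0,-3)/9² = (0.0000,-0.5556)
o3: d²=2 ≤ ρ²=19; F_rep = 15·(-1,1)/2² = (-3.7500,3.7500)
F = F_att + ΣF_rep = (1.2500,-3.8056)
p' = p + 1/5·F = (0.2500,6.2389)

Fx=1.2500 Fy=-3.8056 x'=0.2500 y'=6.2389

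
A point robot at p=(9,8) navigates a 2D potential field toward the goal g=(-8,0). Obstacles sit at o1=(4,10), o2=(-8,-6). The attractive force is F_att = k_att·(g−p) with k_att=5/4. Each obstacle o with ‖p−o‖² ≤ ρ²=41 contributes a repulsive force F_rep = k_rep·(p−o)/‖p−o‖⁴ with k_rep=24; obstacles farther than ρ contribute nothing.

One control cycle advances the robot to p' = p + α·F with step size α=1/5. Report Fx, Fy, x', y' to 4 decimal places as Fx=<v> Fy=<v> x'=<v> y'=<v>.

Fx=-21.1073 Fy=-10.0571 x'=4.7785 y'=5.9886

F_att = 5/4·(g−p) = 5/4·(-17,-8) = (-21.2500,-10.0000)
o1: d²=29 ≤ ρ²=41; F_rep = 24·(5,-2)/29² = (0.1427,-0.0571)
o2: d²=485 > ρ²=41 → inactive
F = F_att + ΣF_rep = (-21.1073,-10.0571)
p' = p + 1/5·F = (4.7785,5.9886)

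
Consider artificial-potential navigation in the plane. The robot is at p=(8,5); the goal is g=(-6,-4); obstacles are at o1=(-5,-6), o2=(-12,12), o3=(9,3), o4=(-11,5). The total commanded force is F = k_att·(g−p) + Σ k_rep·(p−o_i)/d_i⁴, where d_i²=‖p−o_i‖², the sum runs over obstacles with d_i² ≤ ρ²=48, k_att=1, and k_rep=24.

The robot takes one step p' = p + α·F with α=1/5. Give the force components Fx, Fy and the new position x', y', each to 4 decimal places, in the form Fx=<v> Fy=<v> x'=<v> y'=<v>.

Fx=-14.9600 Fy=-7.0800 x'=5.0080 y'=3.5840

F_att = 1·(g−p) = 1·(-14,-9) = (-14.0000,-9.0000)
o1: d²=290 > ρ²=48 → inactive
o2: d²=449 > ρ²=48 → inactive
o3: d²=5 ≤ ρ²=48; F_rep = 24·(-1,2)/5² = (-0.9600,1.9200)
o4: d²=361 > ρ²=48 → inactive
F = F_att + ΣF_rep = (-14.9600,-7.0800)
p' = p + 1/5·F = (5.0080,3.5840)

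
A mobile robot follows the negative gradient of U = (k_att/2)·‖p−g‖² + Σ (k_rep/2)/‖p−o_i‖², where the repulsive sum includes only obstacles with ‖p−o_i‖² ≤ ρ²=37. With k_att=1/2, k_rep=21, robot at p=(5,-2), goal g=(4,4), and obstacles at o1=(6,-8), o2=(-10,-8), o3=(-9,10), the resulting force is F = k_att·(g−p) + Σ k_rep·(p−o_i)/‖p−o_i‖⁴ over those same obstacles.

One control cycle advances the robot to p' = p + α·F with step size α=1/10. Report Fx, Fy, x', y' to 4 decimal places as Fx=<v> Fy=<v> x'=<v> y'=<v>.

F_att = 1/2·(g−p) = 1/2·(-1,6) = (-0.5000,3.0000)
o1: d²=37 ≤ ρ²=37; F_rep = 21·(-1,6)/37² = (-0.0153,0.0920)
o2: d²=261 > ρ²=37 → inactive
o3: d²=340 > ρ²=37 → inactive
F = F_att + ΣF_rep = (-0.5153,3.0920)
p' = p + 1/10·F = (4.9485,-1.6908)

Fx=-0.5153 Fy=3.0920 x'=4.9485 y'=-1.6908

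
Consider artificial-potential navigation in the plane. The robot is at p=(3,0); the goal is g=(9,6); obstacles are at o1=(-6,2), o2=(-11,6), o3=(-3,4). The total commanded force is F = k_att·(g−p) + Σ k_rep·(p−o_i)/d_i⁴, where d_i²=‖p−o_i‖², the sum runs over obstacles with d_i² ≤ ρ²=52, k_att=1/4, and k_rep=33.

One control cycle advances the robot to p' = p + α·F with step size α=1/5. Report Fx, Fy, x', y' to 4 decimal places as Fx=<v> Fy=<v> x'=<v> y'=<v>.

Fx=1.5732 Fy=1.4512 x'=3.3146 y'=0.2902

F_att = 1/4·(g−p) = 1/4·(6,6) = (1.5000,1.5000)
o1: d²=85 > ρ²=52 → inactive
o2: d²=232 > ρ²=52 → inactive
o3: d²=52 ≤ ρ²=52; F_rep = 33·(6,-4)/52² = (0.0732,-0.0488)
F = F_att + ΣF_rep = (1.5732,1.4512)
p' = p + 1/5·F = (3.3146,0.2902)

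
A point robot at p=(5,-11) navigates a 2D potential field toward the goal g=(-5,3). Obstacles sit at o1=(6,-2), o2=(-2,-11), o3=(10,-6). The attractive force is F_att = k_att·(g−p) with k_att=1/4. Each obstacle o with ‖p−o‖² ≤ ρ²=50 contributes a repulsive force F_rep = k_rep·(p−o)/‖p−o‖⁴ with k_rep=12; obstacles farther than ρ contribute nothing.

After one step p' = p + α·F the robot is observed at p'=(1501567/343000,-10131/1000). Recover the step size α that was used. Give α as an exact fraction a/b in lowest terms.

α = 1/4

F_att = 1/4·(g−p) = 1/4·(-10,14) = (-2.5000,3.5000)
o1: d²=82 > ρ²=50 → inactive
o2: d²=49 ≤ ρ²=50; F_rep = 12·(7,0)/49² = (0.0350,0.0000)
o3: d²=50 ≤ ρ²=50; F_rep = 12·(-5,-5)/50² = (-0.0240,-0.0240)
F = F_att + ΣF_rep = (-2.4890,3.4760)
Δp = p'−p = (-0.6223,0.8690); α = Δx/Fx = (-213433/343000) / (-213433/85750) = 1/4
check: Δy/Fy = (869/1000) / (869/250) = 1/4 ✓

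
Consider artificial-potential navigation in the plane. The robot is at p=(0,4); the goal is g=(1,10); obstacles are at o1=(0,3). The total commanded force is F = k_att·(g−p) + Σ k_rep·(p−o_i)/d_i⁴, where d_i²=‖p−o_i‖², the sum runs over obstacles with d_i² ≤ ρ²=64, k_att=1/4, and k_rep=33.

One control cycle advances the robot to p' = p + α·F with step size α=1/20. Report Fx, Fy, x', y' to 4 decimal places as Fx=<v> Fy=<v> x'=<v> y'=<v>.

F_att = 1/4·(g−p) = 1/4·(1,6) = (0.2500,1.5000)
o1: d²=1 ≤ ρ²=64; F_rep = 33·(0,1)/1² = (0.0000,33.0000)
F = F_att + ΣF_rep = (0.2500,34.5000)
p' = p + 1/20·F = (0.0125,5.7250)

Fx=0.2500 Fy=34.5000 x'=0.0125 y'=5.7250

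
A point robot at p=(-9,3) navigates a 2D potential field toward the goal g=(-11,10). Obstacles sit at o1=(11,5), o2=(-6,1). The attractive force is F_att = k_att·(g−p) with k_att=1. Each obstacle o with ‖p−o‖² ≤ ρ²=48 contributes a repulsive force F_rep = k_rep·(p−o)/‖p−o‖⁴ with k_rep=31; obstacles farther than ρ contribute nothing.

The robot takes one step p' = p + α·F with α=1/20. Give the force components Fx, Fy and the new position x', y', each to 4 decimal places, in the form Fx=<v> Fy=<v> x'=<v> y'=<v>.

Fx=-2.5503 Fy=7.3669 x'=-9.1275 y'=3.3683

F_att = 1·(g−p) = 1·(-2,7) = (-2.0000,7.0000)
o1: d²=404 > ρ²=48 → inactive
o2: d²=13 ≤ ρ²=48; F_rep = 31·(-3,2)/13² = (-0.5503,0.3669)
F = F_att + ΣF_rep = (-2.5503,7.3669)
p' = p + 1/20·F = (-9.1275,3.3683)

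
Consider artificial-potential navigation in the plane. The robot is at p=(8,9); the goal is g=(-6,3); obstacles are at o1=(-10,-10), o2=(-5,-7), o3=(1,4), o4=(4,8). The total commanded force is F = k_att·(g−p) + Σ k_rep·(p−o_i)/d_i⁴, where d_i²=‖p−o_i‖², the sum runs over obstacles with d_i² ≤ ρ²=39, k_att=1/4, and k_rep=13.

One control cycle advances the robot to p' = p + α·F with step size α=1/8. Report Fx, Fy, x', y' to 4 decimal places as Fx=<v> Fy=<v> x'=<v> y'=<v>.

Fx=-3.3201 Fy=-1.4550 x'=7.5850 y'=8.8181

F_att = 1/4·(g−p) = 1/4·(-14,-6) = (-3.5000,-1.5000)
o1: d²=685 > ρ²=39 → inactive
o2: d²=425 > ρ²=39 → inactive
o3: d²=74 > ρ²=39 → inactive
o4: d²=17 ≤ ρ²=39; F_rep = 13·(4,1)/17² = (0.1799,0.0450)
F = F_att + ΣF_rep = (-3.3201,-1.4550)
p' = p + 1/8·F = (7.5850,8.8181)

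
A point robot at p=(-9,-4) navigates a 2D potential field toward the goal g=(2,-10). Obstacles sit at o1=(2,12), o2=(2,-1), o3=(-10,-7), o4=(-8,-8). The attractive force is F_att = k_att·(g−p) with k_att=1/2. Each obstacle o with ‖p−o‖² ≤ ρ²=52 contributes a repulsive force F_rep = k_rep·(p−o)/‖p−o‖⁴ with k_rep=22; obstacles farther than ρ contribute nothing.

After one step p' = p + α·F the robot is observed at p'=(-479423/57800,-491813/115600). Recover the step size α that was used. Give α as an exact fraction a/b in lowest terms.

α = 1/8

F_att = 1/2·(g−p) = 1/2·(11,-6) = (5.5000,-3.0000)
o1: d²=377 > ρ²=52 → inactive
o2: d²=130 > ρ²=52 → inactive
o3: d²=10 ≤ ρ²=52; F_rep = 22·(1,3)/10² = (0.2200,0.6600)
o4: d²=17 ≤ ρ²=52; F_rep = 22·(-1,4)/17² = (-0.0761,0.3045)
F = F_att + ΣF_rep = (5.6439,-2.0355)
Δp = p'−p = (0.7055,-0.2544); α = Δx/Fx = (40777/57800) / (40777/7225) = 1/8
check: Δy/Fy = (-29413/115600) / (-29413/14450) = 1/8 ✓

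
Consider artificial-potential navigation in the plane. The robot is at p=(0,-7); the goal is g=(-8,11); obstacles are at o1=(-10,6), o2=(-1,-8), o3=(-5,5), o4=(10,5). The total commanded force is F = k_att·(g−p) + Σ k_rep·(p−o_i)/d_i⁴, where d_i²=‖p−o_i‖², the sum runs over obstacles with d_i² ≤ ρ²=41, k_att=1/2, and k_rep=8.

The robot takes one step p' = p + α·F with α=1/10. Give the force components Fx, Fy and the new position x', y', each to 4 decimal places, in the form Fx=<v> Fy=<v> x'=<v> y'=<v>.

Fx=-2.0000 Fy=11.0000 x'=-0.2000 y'=-5.9000

F_att = 1/2·(g−p) = 1/2·(-8,18) = (-4.0000,9.0000)
o1: d²=269 > ρ²=41 → inactive
o2: d²=2 ≤ ρ²=41; F_rep = 8·(1,1)/2² = (2.0000,2.0000)
o3: d²=169 > ρ²=41 → inactive
o4: d²=244 > ρ²=41 → inactive
F = F_att + ΣF_rep = (-2.0000,11.0000)
p' = p + 1/10·F = (-0.2000,-5.9000)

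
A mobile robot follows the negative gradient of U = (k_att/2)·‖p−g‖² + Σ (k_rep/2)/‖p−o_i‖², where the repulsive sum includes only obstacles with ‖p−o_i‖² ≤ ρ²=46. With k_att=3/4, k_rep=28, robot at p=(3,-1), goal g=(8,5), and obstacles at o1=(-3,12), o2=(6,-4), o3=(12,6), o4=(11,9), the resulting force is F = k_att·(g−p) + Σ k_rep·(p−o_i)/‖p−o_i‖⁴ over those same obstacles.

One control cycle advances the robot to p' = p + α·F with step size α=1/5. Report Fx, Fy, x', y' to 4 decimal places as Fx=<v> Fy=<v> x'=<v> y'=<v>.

Fx=3.4907 Fy=4.7593 x'=3.6981 y'=-0.0481

F_att = 3/4·(g−p) = 3/4·(5,6) = (3.7500,4.5000)
o1: d²=205 > ρ²=46 → inactive
o2: d²=18 ≤ ρ²=46; F_rep = 28·(-3,3)/18² = (-0.2593,0.2593)
o3: d²=130 > ρ²=46 → inactive
o4: d²=164 > ρ²=46 → inactive
F = F_att + ΣF_rep = (3.4907,4.7593)
p' = p + 1/5·F = (3.6981,-0.0481)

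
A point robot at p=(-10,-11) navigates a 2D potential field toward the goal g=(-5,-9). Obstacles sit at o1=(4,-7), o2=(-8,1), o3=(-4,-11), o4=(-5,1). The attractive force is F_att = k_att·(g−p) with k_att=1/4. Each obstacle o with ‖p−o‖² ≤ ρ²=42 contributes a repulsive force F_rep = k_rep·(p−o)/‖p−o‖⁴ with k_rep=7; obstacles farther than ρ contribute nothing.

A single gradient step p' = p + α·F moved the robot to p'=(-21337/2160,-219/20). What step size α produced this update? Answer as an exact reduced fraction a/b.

F_att = 1/4·(g−p) = 1/4·(5,2) = (1.2500,0.5000)
o1: d²=212 > ρ²=42 → inactive
o2: d²=148 > ρ²=42 → inactive
o3: d²=36 ≤ ρ²=42; F_rep = 7·(-6,0)/36² = (-0.0324,0.0000)
o4: d²=169 > ρ²=42 → inactive
F = F_att + ΣF_rep = (1.2176,0.5000)
Δp = p'−p = (0.1218,0.0500); α = Δx/Fx = (263/2160) / (263/216) = 1/10
check: Δy/Fy = (1/20) / (1/2) = 1/10 ✓

α = 1/10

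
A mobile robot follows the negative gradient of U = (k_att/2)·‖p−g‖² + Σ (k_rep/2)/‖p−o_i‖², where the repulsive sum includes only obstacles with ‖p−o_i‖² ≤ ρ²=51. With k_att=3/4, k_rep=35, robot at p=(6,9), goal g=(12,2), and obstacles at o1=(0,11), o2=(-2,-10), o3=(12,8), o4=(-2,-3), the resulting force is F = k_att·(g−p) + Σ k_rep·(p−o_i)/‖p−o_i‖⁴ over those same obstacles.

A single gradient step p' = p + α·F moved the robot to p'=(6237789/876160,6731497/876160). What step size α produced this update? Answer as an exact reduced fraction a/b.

α = 1/4

F_att = 3/4·(g−p) = 3/4·(6,-7) = (4.5000,-5.2500)
o1: d²=40 ≤ ρ²=51; F_rep = 35·(6,-2)/40² = (0.1313,-0.0437)
o2: d²=425 > ρ²=51 → inactive
o3: d²=37 ≤ ρ²=51; F_rep = 35·(-6,1)/37² = (-0.1534,0.0256)
o4: d²=208 > ρ²=51 → inactive
F = F_att + ΣF_rep = (4.4779,-5.2682)
Δp = p'−p = (1.1195,-1.3170); α = Δx/Fx = (980829/876160) / (980829/219040) = 1/4
check: Δy/Fy = (-1153943/876160) / (-1153943/219040) = 1/4 ✓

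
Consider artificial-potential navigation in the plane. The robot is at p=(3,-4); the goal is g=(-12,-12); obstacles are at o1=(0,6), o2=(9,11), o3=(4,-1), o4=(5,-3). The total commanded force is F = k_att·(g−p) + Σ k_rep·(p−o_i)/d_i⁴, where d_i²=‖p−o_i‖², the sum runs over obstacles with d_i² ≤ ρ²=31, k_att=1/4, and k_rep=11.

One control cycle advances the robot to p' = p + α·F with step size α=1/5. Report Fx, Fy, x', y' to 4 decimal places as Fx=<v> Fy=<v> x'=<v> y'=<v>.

F_att = 1/4·(g−p) = 1/4·(-15,-8) = (-3.7500,-2.0000)
o1: d²=109 > ρ²=31 → inactive
o2: d²=261 > ρ²=31 → inactive
o3: d²=10 ≤ ρ²=31; F_rep = 11·(-1,-3)/10² = (-0.1100,-0.3300)
o4: d²=5 ≤ ρ²=31; F_rep = 11·(-2,-1)/5² = (-0.8800,-0.4400)
F = F_att + ΣF_rep = (-4.7400,-2.7700)
p' = p + 1/5·F = (2.0520,-4.5540)

Fx=-4.7400 Fy=-2.7700 x'=2.0520 y'=-4.5540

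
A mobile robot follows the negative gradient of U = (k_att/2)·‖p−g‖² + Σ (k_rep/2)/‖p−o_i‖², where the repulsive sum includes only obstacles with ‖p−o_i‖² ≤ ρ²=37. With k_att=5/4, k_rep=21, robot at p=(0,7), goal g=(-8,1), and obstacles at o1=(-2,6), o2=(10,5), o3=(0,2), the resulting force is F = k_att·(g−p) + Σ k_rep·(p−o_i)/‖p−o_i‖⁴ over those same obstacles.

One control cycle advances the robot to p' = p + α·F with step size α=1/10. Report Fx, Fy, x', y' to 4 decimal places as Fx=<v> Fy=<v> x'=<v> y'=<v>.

F_att = 5/4·(g−p) = 5/4·(-8,-6) = (-10.0000,-7.5000)
o1: d²=5 ≤ ρ²=37; F_rep = 21·(2,1)/5² = (1.6800,0.8400)
o2: d²=104 > ρ²=37 → inactive
o3: d²=25 ≤ ρ²=37; F_rep = 21·(0,5)/25² = (0.0000,0.1680)
F = F_att + ΣF_rep = (-8.3200,-6.4920)
p' = p + 1/10·F = (-0.8320,6.3508)

Fx=-8.3200 Fy=-6.4920 x'=-0.8320 y'=6.3508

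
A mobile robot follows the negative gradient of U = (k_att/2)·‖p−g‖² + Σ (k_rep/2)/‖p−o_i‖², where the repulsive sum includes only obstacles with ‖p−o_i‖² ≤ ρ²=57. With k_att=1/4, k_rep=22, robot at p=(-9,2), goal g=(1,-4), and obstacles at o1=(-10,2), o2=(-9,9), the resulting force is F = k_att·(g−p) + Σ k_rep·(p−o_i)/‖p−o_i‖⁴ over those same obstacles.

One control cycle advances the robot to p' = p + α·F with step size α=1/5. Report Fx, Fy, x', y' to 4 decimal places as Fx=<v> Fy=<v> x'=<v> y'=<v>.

Fx=24.5000 Fy=-1.5641 x'=-4.1000 y'=1.6872

F_att = 1/4·(g−p) = 1/4·(10,-6) = (2.5000,-1.5000)
o1: d²=1 ≤ ρ²=57; F_rep = 22·(1,0)/1² = (22.0000,0.0000)
o2: d²=49 ≤ ρ²=57; F_rep = 22·(0,-7)/49² = (0.0000,-0.0641)
F = F_att + ΣF_rep = (24.5000,-1.5641)
p' = p + 1/5·F = (-4.1000,1.6872)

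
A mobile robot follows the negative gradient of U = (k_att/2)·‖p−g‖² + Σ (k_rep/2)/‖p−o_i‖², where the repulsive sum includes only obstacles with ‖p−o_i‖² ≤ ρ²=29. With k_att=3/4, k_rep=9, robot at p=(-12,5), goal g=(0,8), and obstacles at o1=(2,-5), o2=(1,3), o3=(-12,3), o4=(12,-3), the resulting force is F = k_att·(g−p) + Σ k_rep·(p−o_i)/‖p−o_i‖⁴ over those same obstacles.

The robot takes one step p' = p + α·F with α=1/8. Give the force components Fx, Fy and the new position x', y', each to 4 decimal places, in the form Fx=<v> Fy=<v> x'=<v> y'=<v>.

F_att = 3/4·(g−p) = 3/4·(12,3) = (9.0000,2.2500)
o1: d²=296 > ρ²=29 → inactive
o2: d²=173 > ρ²=29 → inactive
o3: d²=4 ≤ ρ²=29; F_rep = 9·(0,2)/4² = (0.0000,1.1250)
o4: d²=640 > ρ²=29 → inactive
F = F_att + ΣF_rep = (9.0000,3.3750)
p' = p + 1/8·F = (-10.8750,5.4219)

Fx=9.0000 Fy=3.3750 x'=-10.8750 y'=5.4219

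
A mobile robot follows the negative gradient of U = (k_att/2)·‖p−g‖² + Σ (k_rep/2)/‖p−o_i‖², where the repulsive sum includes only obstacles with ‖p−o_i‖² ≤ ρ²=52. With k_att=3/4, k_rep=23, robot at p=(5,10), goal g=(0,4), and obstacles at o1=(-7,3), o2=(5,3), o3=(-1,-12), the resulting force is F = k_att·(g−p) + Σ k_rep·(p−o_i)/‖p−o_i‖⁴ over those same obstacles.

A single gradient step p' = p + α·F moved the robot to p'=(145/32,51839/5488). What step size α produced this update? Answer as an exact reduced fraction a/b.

α = 1/8

F_att = 3/4·(g−p) = 3/4·(-5,-6) = (-3.7500,-4.5000)
o1: d²=193 > ρ²=52 → inactive
o2: d²=49 ≤ ρ²=52; F_rep = 23·(0,7)/49² = (0.0000,0.0671)
o3: d²=520 > ρ²=52 → inactive
F = F_att + ΣF_rep = (-3.7500,-4.4329)
Δp = p'−p = (-0.4688,-0.5541); α = Δx/Fx = (-15/32) / (-15/4) = 1/8
check: Δy/Fy = (-3041/5488) / (-3041/686) = 1/8 ✓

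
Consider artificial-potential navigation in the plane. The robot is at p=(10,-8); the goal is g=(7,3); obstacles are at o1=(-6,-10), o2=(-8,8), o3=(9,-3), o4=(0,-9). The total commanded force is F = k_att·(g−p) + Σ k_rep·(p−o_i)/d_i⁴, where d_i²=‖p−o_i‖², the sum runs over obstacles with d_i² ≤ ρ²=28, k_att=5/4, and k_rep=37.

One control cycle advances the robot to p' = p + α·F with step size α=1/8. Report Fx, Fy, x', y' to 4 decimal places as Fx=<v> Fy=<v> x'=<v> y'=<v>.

F_att = 5/4·(g−p) = 5/4·(-3,11) = (-3.7500,13.7500)
o1: d²=260 > ρ²=28 → inactive
o2: d²=580 > ρ²=28 → inactive
o3: d²=26 ≤ ρ²=28; F_rep = 37·(1,-5)/26² = (0.0547,-0.2737)
o4: d²=101 > ρ²=28 → inactive
F = F_att + ΣF_rep = (-3.6953,13.4763)
p' = p + 1/8·F = (9.5381,-6.3155)

Fx=-3.6953 Fy=13.4763 x'=9.5381 y'=-6.3155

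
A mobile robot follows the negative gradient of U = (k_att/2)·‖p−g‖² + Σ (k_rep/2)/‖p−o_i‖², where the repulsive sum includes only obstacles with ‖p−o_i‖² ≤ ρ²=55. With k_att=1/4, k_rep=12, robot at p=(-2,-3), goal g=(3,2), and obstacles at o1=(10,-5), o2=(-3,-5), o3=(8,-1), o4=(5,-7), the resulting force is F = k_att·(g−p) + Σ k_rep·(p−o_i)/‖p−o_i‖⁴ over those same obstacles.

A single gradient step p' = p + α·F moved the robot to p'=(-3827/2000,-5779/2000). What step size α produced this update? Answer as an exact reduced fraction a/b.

α = 1/20

F_att = 1/4·(g−p) = 1/4·(5,5) = (1.2500,1.2500)
o1: d²=148 > ρ²=55 → inactive
o2: d²=5 ≤ ρ²=55; F_rep = 12·(1,2)/5² = (0.4800,0.9600)
o3: d²=104 > ρ²=55 → inactive
o4: d²=65 > ρ²=55 → inactive
F = F_att + ΣF_rep = (1.7300,2.2100)
Δp = p'−p = (0.0865,0.1105); α = Δx/Fx = (173/2000) / (173/100) = 1/20
check: Δy/Fy = (221/2000) / (221/100) = 1/20 ✓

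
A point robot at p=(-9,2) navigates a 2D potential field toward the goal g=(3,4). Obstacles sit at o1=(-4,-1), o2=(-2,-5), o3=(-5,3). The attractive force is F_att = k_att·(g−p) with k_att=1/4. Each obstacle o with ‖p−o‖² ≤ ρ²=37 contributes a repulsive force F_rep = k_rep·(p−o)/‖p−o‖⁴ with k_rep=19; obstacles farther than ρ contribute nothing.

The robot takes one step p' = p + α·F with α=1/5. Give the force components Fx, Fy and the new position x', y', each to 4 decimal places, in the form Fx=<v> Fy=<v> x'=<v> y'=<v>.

Fx=2.6548 Fy=0.4836 x'=-8.4690 y'=2.0967

F_att = 1/4·(g−p) = 1/4·(12,2) = (3.0000,0.5000)
o1: d²=34 ≤ ρ²=37; F_rep = 19·(-5,3)/34² = (-0.0822,0.0493)
o2: d²=98 > ρ²=37 → inactive
o3: d²=17 ≤ ρ²=37; F_rep = 19·(-4,-1)/17² = (-0.2630,-0.0657)
F = F_att + ΣF_rep = (2.6548,0.4836)
p' = p + 1/5·F = (-8.4690,2.0967)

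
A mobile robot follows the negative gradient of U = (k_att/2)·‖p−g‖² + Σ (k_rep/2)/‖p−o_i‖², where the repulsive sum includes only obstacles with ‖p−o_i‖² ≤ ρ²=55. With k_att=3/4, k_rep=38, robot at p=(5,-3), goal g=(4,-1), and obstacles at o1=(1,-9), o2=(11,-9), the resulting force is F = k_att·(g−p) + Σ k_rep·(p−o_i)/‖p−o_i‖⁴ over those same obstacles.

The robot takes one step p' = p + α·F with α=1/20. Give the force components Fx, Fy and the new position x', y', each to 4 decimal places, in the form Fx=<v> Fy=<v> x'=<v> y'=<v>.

Fx=-0.6938 Fy=1.5843 x'=4.9653 y'=-2.9208

F_att = 3/4·(g−p) = 3/4·(-1,2) = (-0.7500,1.5000)
o1: d²=52 ≤ ρ²=55; F_rep = 38·(4,6)/52² = (0.0562,0.0843)
o2: d²=72 > ρ²=55 → inactive
F = F_att + ΣF_rep = (-0.6938,1.5843)
p' = p + 1/20·F = (4.9653,-2.9208)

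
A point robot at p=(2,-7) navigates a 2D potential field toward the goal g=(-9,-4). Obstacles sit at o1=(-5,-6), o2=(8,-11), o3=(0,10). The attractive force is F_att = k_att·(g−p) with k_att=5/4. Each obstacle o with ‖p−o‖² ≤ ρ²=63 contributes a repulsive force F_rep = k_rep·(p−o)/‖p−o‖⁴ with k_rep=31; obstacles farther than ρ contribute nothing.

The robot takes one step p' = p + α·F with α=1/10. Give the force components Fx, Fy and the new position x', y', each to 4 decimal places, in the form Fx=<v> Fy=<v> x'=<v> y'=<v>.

F_att = 5/4·(g−p) = 5/4·(-11,3) = (-13.7500,3.7500)
o1: d²=50 ≤ ρ²=63; F_rep = 31·(7,-1)/50² = (0.0868,-0.0124)
o2: d²=52 ≤ ρ²=63; F_rep = 31·(-6,4)/52² = (-0.0688,0.0459)
o3: d²=293 > ρ²=63 → inactive
F = F_att + ΣF_rep = (-13.7320,3.7835)
p' = p + 1/10·F = (0.6268,-6.6217)

Fx=-13.7320 Fy=3.7835 x'=0.6268 y'=-6.6217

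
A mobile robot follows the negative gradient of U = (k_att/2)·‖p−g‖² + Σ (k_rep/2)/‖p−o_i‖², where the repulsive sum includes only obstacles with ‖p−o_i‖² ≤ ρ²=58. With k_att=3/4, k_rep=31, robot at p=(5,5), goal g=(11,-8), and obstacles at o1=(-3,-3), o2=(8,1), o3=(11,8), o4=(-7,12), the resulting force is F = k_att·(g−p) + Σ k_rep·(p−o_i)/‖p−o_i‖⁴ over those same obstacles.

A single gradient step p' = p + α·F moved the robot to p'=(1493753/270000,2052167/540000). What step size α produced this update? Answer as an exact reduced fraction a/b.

F_att = 3/4·(g−p) = 3/4·(6,-13) = (4.5000,-9.7500)
o1: d²=128 > ρ²=58 → inactive
o2: d²=25 ≤ ρ²=58; F_rep = 31·(-3,4)/25² = (-0.1488,0.1984)
o3: d²=45 ≤ ρ²=58; F_rep = 31·(-6,-3)/45² = (-0.0919,-0.0459)
o4: d²=193 > ρ²=58 → inactive
F = F_att + ΣF_rep = (4.2593,-9.5975)
Δp = p'−p = (0.5324,-1.1997); α = Δx/Fx = (143753/270000) / (143753/33750) = 1/8
check: Δy/Fy = (-647833/540000) / (-647833/67500) = 1/8 ✓

α = 1/8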